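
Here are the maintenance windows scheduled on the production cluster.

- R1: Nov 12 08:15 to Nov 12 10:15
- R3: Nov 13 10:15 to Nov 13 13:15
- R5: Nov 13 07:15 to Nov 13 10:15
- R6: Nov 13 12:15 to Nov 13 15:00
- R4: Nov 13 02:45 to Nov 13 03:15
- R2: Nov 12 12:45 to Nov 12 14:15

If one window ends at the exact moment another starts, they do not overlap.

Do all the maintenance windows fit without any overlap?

Sorted by start: R1, R2, R4, R5, R3, R6.
R2 starts after R1 ends, so R1 has no further overlaps.
R4 starts after R2 ends, so R2 has no further overlaps.
R5 starts after R4 ends, so R4 has no further overlaps.
R3 starts exactly when R5 ends (back-to-back, no overlap), so R5 has no further overlaps.
R6 starts before R3 ends → R3 and R6 overlap.
That's a conflict, so the schedule is not conflict-free.

No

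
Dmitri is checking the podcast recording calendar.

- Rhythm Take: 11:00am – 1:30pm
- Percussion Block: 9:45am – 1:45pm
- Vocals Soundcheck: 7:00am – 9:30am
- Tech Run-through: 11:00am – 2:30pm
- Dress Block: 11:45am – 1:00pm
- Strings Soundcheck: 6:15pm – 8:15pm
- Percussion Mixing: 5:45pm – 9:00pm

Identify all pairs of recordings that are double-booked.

Sorted by start: Vocals Soundcheck, Percussion Block, Rhythm Take, Tech Run-through, Dress Block, Percussion Mixing, Strings Soundcheck.
Percussion Block starts after Vocals Soundcheck ends, so Vocals Soundcheck has no further overlaps.
Rhythm Take starts before Percussion Block ends → Percussion Block and Rhythm Take overlap.
Tech Run-through starts before Percussion Block ends → Percussion Block and Tech Run-through overlap.
Dress Block starts before Percussion Block ends → Percussion Block and Dress Block overlap.
Percussion Mixing starts after Percussion Block ends, so Percussion Block has no further overlaps.
Tech Run-through starts before Rhythm Take ends → Rhythm Take and Tech Run-through overlap.
Dress Block starts before Rhythm Take ends → Rhythm Take and Dress Block overlap.
Percussion Mixing starts after Rhythm Take ends, so Rhythm Take has no further overlaps.
Dress Block starts before Tech Run-through ends → Tech Run-through and Dress Block overlap.
Percussion Mixing starts after Tech Run-through ends, so Tech Run-through has no further overlaps.
Percussion Mixing starts after Dress Block ends, so Dress Block has no further overlaps.
Strings Soundcheck starts before Percussion Mixing ends → Percussion Mixing and Strings Soundcheck overlap.

Dress Block & Percussion Block, Dress Block & Rhythm Take, Dress Block & Tech Run-through, Percussion Block & Rhythm Take, Percussion Block & Tech Run-through, Percussion Mixing & Strings Soundcheck, Rhythm Take & Tech Run-through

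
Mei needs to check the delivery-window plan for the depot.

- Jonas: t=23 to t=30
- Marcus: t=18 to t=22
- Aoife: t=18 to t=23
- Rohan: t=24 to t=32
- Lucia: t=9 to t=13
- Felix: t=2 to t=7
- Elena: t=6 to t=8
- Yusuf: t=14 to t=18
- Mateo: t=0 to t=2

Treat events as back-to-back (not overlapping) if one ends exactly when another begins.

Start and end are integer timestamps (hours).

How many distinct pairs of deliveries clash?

3

Sorted by start: Mateo, Felix, Elena, Lucia, Yusuf, Marcus, Aoife, Jonas, Rohan.
Felix starts exactly when Mateo ends (back-to-back, no overlap), so nothing later overlaps Mateo either.
Elena starts before Felix ends → Felix and Elena overlap.
Lucia starts after Felix ends, so nothing later overlaps Felix either.
Lucia starts after Elena ends, so nothing later overlaps Elena either.
Yusuf starts after Lucia ends, so nothing later overlaps Lucia either.
Marcus starts exactly when Yusuf ends (back-to-back, no overlap), so nothing later overlaps Yusuf either.
Aoife starts before Marcus ends → Marcus and Aoife overlap.
Jonas starts after Marcus ends, so nothing later overlaps Marcus either.
Jonas starts exactly when Aoife ends (back-to-back, no overlap), so nothing later overlaps Aoife either.
Rohan starts before Jonas ends → Jonas and Rohan overlap.
Overlapping pairs: Aoife & Marcus, Elena & Felix, Jonas & Rohan — 3 in total.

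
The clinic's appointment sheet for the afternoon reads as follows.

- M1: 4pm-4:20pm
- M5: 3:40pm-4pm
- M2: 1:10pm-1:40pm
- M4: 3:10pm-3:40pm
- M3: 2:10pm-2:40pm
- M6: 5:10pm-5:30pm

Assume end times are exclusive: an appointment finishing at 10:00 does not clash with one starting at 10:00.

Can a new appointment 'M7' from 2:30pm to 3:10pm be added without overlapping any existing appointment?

M2: ends 1:40pm at or before M7 starts 2:30pm → clear.
M3: starts 2:10pm before M7 ends 3:10pm, and ends 2:40pm after M7 starts 2:30pm → overlap.
M4: starts 3:10pm at or after M7 ends 3:10pm → clear.
M5: starts 3:40pm at or after M7 ends 3:10pm → clear.
M1: starts 4pm at or after M7 ends 3:10pm → clear.
M6: starts 5:10pm at or after M7 ends 3:10pm → clear.
M7 overlaps M3.

No — it overlaps M3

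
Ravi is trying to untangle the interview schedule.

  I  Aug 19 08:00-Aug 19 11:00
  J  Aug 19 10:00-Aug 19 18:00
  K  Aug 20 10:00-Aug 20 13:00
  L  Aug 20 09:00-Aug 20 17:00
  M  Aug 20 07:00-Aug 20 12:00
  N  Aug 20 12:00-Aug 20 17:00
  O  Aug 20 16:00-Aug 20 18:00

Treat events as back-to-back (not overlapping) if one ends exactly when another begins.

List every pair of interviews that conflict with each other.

Check each pair: they overlap iff neither finishes before the other starts.
Sorted by start: I, J, M, L, K, N, O.
J starts before I ends → I and J overlap.
M starts after I ends, so I has no further overlaps.
M starts after J ends, so J has no further overlaps.
L starts before M ends → M and L overlap.
K starts before M ends → M and K overlap.
N starts exactly when M ends (back-to-back, no overlap), so M has no further overlaps.
K starts before L ends → L and K overlap.
N starts before L ends → L and N overlap.
O starts before L ends → L and O overlap.
N starts before K ends → K and N overlap.
O starts after K ends.
O starts before N ends → N and O overlap.

I & J, K & L, K & M, K & N, L & M, L & N, L & O, N & O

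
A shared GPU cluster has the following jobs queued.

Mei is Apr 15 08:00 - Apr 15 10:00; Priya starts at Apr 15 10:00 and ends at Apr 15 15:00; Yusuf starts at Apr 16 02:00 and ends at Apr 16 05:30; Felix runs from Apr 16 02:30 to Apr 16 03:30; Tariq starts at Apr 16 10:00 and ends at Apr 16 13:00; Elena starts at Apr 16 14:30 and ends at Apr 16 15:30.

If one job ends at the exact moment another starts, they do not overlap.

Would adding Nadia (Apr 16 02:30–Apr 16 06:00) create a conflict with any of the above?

Mei: ends Apr 15 10:00 at or before Nadia starts Apr 16 02:30 → clear.
Priya: ends Apr 15 15:00 at or before Nadia starts Apr 16 02:30 → clear.
Yusuf: starts Apr 16 02:00 before Nadia ends Apr 16 06:00, and ends Apr 16 05:30 after Nadia starts Apr 16 02:30 → overlap.
Felix: starts Apr 16 02:30 before Nadia ends Apr 16 06:00, and ends Apr 16 03:30 after Nadia starts Apr 16 02:30 → overlap.
Tariq: starts Apr 16 10:00 at or after Nadia ends Apr 16 06:00 → clear.
Elena: starts Apr 16 14:30 at or after Nadia ends Apr 16 06:00 → clear.
Nadia overlaps Yusuf, Felix.

Yes — it overlaps Felix, Yusuf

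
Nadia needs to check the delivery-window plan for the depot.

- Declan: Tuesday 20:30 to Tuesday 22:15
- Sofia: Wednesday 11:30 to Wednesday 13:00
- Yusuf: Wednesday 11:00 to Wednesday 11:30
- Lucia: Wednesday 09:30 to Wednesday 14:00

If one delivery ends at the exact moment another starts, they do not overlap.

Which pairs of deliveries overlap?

Check each pair: they overlap iff neither finishes before the other starts.
Sorted by start: Declan, Lucia, Yusuf, Sofia.
Lucia starts after Declan ends, so nothing later overlaps Declan either.
Yusuf starts before Lucia ends → Lucia and Yusuf overlap.
Sofia starts before Lucia ends → Lucia and Sofia overlap.
Sofia starts exactly when Yusuf ends (back-to-back, no overlap).

Lucia & Sofia, Lucia & Yusuf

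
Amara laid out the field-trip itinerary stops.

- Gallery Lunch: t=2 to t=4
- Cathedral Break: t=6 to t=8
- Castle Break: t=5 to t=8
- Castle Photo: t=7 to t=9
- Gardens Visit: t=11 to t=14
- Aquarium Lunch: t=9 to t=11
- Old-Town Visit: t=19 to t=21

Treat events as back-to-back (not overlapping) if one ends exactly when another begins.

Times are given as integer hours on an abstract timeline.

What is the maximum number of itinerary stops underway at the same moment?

3

Sweep the timeline, counting +1 at each start and −1 at each end (ends before starts at a tie):
t=2 start Gallery Lunch → 1
t=4 end Gallery Lunch → 0
t=5 start Castle Break → 1
t=6 start Cathedral Break → 2
t=7 start Castle Photo → 3
t=8 end Castle Break → 2
t=8 end Cathedral Break → 1
t=9 end Castle Photo → 0
t=9 start Aquarium Lunch → 1
t=11 end Aquarium Lunch → 0
t=11 start Gardens Visit → 1
t=14 end Gardens Visit → 0
t=19 start Old-Town Visit → 1
t=21 end Old-Town Visit → 0
Peak is 3, at t=7 (Castle Break, Castle Photo, Cathedral Break).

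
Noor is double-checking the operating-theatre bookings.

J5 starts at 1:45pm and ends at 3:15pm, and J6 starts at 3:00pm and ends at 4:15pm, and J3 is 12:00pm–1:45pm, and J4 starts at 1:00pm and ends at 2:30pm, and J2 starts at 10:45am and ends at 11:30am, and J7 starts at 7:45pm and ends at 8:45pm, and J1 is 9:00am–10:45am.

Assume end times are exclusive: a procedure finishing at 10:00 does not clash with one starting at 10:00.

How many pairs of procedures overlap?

Sorted by start: J1, J2, J3, J4, J5, J6, J7.
J2 starts exactly when J1 ends (back-to-back, no overlap); J1 is clear from here.
J3 starts after J2 ends; J2 is clear from here.
J4 starts before J3 ends → J3 and J4 overlap.
J5 starts exactly when J3 ends (back-to-back, no overlap); J3 is clear from here.
J5 starts before J4 ends → J4 and J5 overlap.
J6 starts after J4 ends; J4 is clear from here.
J6 starts before J5 ends → J5 and J6 overlap.
J7 starts after J5 ends.
J7 starts after J6 ends.
Overlapping pairs: J3 & J4, J4 & J5, J5 & J6 — 3 in total.

3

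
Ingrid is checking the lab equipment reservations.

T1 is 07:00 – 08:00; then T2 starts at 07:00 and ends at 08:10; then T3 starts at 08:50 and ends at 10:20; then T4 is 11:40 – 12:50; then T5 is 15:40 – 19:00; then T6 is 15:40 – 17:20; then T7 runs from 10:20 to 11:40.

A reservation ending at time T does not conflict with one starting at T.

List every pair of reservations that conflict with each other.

Sorted by start: T1, T2, T3, T7, T4, T5, T6.
T2 starts before T1 ends → T1 and T2 overlap.
T3 starts after T1 ends — done with T1.
T3 starts after T2 ends — done with T2.
T7 starts exactly when T3 ends (back-to-back, no overlap) — done with T3.
T4 starts exactly when T7 ends (back-to-back, no overlap) — done with T7.
T5 starts after T4 ends — done with T4.
T6 starts before T5 ends → T5 and T6 overlap.

T1 & T2, T5 & T6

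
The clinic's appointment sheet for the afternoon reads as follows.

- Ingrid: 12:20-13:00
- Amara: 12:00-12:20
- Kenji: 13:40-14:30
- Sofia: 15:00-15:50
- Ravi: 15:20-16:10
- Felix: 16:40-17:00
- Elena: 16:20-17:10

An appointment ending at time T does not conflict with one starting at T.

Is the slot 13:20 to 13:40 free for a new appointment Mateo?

Amara: ends 12:20 at or before Mateo starts 13:20 → clear.
Ingrid: ends 13:00 at or before Mateo starts 13:20 → clear.
Kenji: starts 13:40 at or after Mateo ends 13:40 → clear.
Sofia: starts 15:00 at or after Mateo ends 13:40 → clear.
Ravi: starts 15:20 at or after Mateo ends 13:40 → clear.
Elena: starts 16:20 at or after Mateo ends 13:40 → clear.
Felix: starts 16:40 at or after Mateo ends 13:40 → clear.

Yes — the slot is free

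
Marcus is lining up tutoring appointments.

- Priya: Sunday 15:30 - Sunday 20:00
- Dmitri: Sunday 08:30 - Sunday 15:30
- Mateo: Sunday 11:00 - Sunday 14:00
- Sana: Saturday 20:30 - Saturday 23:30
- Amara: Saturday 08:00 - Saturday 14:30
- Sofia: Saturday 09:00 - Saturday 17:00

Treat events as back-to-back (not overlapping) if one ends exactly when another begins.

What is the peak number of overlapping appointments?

Walk through starts and ends in time order (an end at T is processed before a start at T):
Saturday 08:00 start Amara → 1
Saturday 09:00 start Sofia → 2
Saturday 14:30 end Amara → 1
Saturday 17:00 end Sofia → 0
Saturday 20:30 start Sana → 1
Saturday 23:30 end Sana → 0
Sunday 08:30 start Dmitri → 1
Sunday 11:00 start Mateo → 2
Sunday 14:00 end Mateo → 1
Sunday 15:30 end Dmitri → 0
Sunday 15:30 start Priya → 1
Sunday 20:00 end Priya → 0
Peak is 2, at Saturday 09:00 (Amara, Sofia).

2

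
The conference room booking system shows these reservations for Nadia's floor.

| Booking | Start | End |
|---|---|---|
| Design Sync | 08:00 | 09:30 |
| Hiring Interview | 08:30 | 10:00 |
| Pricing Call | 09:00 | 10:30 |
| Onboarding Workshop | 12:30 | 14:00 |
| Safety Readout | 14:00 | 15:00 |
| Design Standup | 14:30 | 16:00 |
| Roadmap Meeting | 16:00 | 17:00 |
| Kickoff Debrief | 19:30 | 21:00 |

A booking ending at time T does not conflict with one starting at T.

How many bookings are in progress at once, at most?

3

Sweep the timeline, counting +1 at each start and −1 at each end (ends before starts at a tie):
08:00 start Design Sync → 1
08:30 start Hiring Interview → 2
09:00 start Pricing Call → 3
09:30 end Design Sync → 2
10:00 end Hiring Interview → 1
10:30 end Pricing Call → 0
12:30 start Onboarding Workshop → 1
14:00 end Onboarding Workshop → 0
14:00 start Safety Readout → 1
14:30 start Design Standup → 2
15:00 end Safety Readout → 1
16:00 end Design Standup → 0
16:00 start Roadmap Meeting → 1
17:00 end Roadmap Meeting → 0
19:30 start Kickoff Debrief → 1
21:00 end Kickoff Debrief → 0
Peak is 3, at 09:00 (Design Sync, Hiring Interview, Pricing Call).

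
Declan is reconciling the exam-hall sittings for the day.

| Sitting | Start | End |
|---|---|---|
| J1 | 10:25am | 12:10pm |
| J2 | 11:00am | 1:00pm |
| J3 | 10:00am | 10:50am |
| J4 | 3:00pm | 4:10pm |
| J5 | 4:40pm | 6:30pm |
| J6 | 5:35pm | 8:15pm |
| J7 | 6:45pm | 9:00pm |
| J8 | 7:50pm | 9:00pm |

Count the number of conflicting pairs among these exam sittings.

6

Sorted by start: J3, J1, J2, J4, J5, J6, J7, J8.
J1 starts before J3 ends → J3 and J1 overlap.
J2 starts after J3 ends, so nothing later overlaps J3 either.
J2 starts before J1 ends → J1 and J2 overlap.
J4 starts after J1 ends, so nothing later overlaps J1 either.
J4 starts after J2 ends, so nothing later overlaps J2 either.
J5 starts after J4 ends, so nothing later overlaps J4 either.
J6 starts before J5 ends → J5 and J6 overlap.
J7 starts after J5 ends, so nothing later overlaps J5 either.
J7 starts before J6 ends → J6 and J7 overlap.
J8 starts before J6 ends → J6 and J8 overlap.
J8 starts before J7 ends → J7 and J8 overlap.
Overlapping pairs: J1 & J2, J1 & J3, J5 & J6, J6 & J7, J6 & J8, J7 & J8 — 6 in total.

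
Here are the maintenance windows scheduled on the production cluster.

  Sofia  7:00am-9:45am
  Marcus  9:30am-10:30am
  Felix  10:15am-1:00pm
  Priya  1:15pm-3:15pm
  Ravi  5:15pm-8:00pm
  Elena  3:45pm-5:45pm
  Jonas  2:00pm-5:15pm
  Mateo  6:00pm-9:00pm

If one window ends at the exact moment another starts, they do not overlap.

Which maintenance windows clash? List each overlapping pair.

Check each pair: they overlap iff neither finishes before the other starts.
Sorted by start: Sofia, Marcus, Felix, Priya, Jonas, Elena, Ravi, Mateo.
Marcus starts before Sofia ends → Sofia and Marcus overlap.
Felix starts after Sofia ends — done with Sofia.
Felix starts before Marcus ends → Marcus and Felix overlap.
Priya starts after Marcus ends — done with Marcus.
Priya starts after Felix ends — done with Felix.
Jonas starts before Priya ends → Priya and Jonas overlap.
Elena starts after Priya ends — done with Priya.
Elena starts before Jonas ends → Jonas and Elena overlap.
Ravi starts exactly when Jonas ends (back-to-back, no overlap) — done with Jonas.
Ravi starts before Elena ends → Elena and Ravi overlap.
Mateo starts after Elena ends.
Mateo starts before Ravi ends → Ravi and Mateo overlap.

Elena & Jonas, Elena & Ravi, Felix & Marcus, Jonas & Priya, Marcus & Sofia, Mateo & Ravi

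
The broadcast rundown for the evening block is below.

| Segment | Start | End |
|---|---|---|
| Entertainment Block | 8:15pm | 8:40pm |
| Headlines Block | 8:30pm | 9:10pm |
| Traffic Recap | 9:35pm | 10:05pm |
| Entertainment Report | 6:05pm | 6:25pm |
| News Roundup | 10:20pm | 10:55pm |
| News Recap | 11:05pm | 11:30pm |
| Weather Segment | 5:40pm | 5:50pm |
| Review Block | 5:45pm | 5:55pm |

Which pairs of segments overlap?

Check each pair: they overlap iff neither finishes before the other starts.
Sorted by start: Weather Segment, Review Block, Entertainment Report, Entertainment Block, Headlines Block, Traffic Recap, News Roundup, News Recap.
Review Block starts before Weather Segment ends → Weather Segment and Review Block overlap.
Entertainment Report starts after Weather Segment ends, so Weather Segment has no further overlaps.
Entertainment Report starts after Review Block ends, so Review Block has no further overlaps.
Entertainment Block starts after Entertainment Report ends, so Entertainment Report has no further overlaps.
Headlines Block starts before Entertainment Block ends → Entertainment Block and Headlines Block overlap.
Traffic Recap starts after Entertainment Block ends, so Entertainment Block has no further overlaps.
Traffic Recap starts after Headlines Block ends, so Headlines Block has no further overlaps.
News Roundup starts after Traffic Recap ends, so Traffic Recap has no further overlaps.
News Recap starts after News Roundup ends.

Entertainment Block & Headlines Block, Review Block & Weather Segment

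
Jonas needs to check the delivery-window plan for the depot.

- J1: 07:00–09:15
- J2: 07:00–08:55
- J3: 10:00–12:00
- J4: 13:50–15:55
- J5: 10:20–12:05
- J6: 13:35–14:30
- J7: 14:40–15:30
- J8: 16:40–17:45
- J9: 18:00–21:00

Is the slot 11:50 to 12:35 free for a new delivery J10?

No — it overlaps J3, J5

J1: ends 09:15 at or before J10 starts 11:50 → clear.
J2: ends 08:55 at or before J10 starts 11:50 → clear.
J3: starts 10:00 before J10 ends 12:35, and ends 12:00 after J10 starts 11:50 → overlap.
J5: starts 10:20 before J10 ends 12:35, and ends 12:05 after J10 starts 11:50 → overlap.
J6: starts 13:35 at or after J10 ends 12:35 → clear.
J4: starts 13:50 at or after J10 ends 12:35 → clear.
J7: starts 14:40 at or after J10 ends 12:35 → clear.
J8: starts 16:40 at or after J10 ends 12:35 → clear.
J9: starts 18:00 at or after J10 ends 12:35 → clear.
J10 overlaps J3, J5.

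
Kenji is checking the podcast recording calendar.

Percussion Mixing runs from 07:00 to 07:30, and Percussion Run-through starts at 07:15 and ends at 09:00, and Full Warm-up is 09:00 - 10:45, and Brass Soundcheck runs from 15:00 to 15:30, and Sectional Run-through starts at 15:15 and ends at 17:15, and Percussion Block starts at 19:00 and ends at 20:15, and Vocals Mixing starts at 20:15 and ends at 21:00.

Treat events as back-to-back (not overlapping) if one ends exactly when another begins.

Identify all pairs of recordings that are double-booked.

Sorted by start: Percussion Mixing, Percussion Run-through, Full Warm-up, Brass Soundcheck, Sectional Run-through, Percussion Block, Vocals Mixing.
Percussion Run-through starts before Percussion Mixing ends → Percussion Mixing and Percussion Run-through overlap.
Full Warm-up starts after Percussion Mixing ends, so nothing later overlaps Percussion Mixing either.
Full Warm-up starts exactly when Percussion Run-through ends (back-to-back, no overlap), so nothing later overlaps Percussion Run-through either.
Brass Soundcheck starts after Full Warm-up ends, so nothing later overlaps Full Warm-up either.
Sectional Run-through starts before Brass Soundcheck ends → Brass Soundcheck and Sectional Run-through overlap.
Percussion Block starts after Brass Soundcheck ends, so nothing later overlaps Brass Soundcheck either.
Percussion Block starts after Sectional Run-through ends, so nothing later overlaps Sectional Run-through either.
Vocals Mixing starts exactly when Percussion Block ends (back-to-back, no overlap).

Brass Soundcheck & Sectional Run-through, Percussion Mixing & Percussion Run-through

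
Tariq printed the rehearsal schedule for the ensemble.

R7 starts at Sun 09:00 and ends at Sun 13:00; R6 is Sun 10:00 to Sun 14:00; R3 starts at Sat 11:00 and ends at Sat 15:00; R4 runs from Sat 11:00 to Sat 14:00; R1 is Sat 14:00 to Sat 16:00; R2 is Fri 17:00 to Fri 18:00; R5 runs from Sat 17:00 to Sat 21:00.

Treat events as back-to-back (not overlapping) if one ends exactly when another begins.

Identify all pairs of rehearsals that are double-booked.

R1 & R3, R3 & R4, R6 & R7

Sorted by start: R2, R3, R4, R1, R5, R7, R6.
R3 starts after R2 ends, so nothing later overlaps R2 either.
R4 starts before R3 ends → R3 and R4 overlap.
R1 starts before R3 ends → R3 and R1 overlap.
R5 starts after R3 ends, so nothing later overlaps R3 either.
R1 starts exactly when R4 ends (back-to-back, no overlap), so nothing later overlaps R4 either.
R5 starts after R1 ends, so nothing later overlaps R1 either.
R7 starts after R5 ends, so nothing later overlaps R5 either.
R6 starts before R7 ends → R7 and R6 overlap.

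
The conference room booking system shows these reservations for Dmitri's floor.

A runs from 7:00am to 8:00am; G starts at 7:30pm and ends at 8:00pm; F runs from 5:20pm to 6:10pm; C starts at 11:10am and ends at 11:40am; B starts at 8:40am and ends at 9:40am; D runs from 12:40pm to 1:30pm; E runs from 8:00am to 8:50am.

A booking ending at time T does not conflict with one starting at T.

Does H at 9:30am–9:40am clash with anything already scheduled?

Yes — it overlaps B

A: ends 8:00am at or before H starts 9:30am → clear.
E: ends 8:50am at or before H starts 9:30am → clear.
B: starts 8:40am before H ends 9:40am, and ends 9:40am after H starts 9:30am → overlap.
C: starts 11:10am at or after H ends 9:40am → clear.
D: starts 12:40pm at or after H ends 9:40am → clear.
F: starts 5:20pm at or after H ends 9:40am → clear.
G: starts 7:30pm at or after H ends 9:40am → clear.
H overlaps B.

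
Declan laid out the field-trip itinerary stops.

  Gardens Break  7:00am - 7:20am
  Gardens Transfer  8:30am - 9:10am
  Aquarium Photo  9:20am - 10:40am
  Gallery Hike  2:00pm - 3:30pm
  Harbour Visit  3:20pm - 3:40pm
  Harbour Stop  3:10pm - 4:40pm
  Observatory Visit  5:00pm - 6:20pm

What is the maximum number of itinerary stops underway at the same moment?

3

Sweep the timeline, counting +1 at each start and −1 at each end (ends before starts at a tie):
7:00am start Gardens Break → 1
7:20am end Gardens Break → 0
8:30am start Gardens Transfer → 1
9:10am end Gardens Transfer → 0
9:20am start Aquarium Photo → 1
10:40am end Aquarium Photo → 0
2:00pm start Gallery Hike → 1
3:10pm start Harbour Stop → 2
3:20pm start Harbour Visit → 3
3:30pm end Gallery Hike → 2
3:40pm end Harbour Visit → 1
4:40pm end Harbour Stop → 0
5:00pm start Observatory Visit → 1
6:20pm end Observatory Visit → 0
Peak is 3, at 3:20pm (Gallery Hike, Harbour Stop, Harbour Visit).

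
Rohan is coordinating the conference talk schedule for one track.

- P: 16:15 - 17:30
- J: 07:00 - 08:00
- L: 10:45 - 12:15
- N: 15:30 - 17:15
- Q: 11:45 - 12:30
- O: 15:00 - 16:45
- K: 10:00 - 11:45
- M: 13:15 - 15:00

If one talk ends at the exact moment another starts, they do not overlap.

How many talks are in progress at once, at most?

3

Sort all start/end points and keep a running count:
07:00 start J → 1
08:00 end J → 0
10:00 start K → 1
10:45 start L → 2
11:45 end K → 1
11:45 start Q → 2
12:15 end L → 1
12:30 end Q → 0
13:15 start M → 1
15:00 end M → 0
15:00 start O → 1
15:30 start N → 2
16:15 start P → 3
16:45 end O → 2
17:15 end N → 1
17:30 end P → 0
Peak is 3, at 16:15 (N, O, P).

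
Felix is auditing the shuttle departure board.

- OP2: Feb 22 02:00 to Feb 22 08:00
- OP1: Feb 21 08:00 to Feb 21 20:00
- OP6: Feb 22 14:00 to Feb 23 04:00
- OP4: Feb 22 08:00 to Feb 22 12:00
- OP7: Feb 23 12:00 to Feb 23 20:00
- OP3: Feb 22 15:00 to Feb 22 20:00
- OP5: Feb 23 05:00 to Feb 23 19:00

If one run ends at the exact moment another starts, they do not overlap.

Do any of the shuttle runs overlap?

Yes

Two intervals overlap when each starts before the other ends.
Sorted by start: OP1, OP2, OP4, OP6, OP3, OP5, OP7.
OP2 starts after OP1 ends, so OP1 has no further overlaps.
OP4 starts exactly when OP2 ends (back-to-back, no overlap), so OP2 has no further overlaps.
OP6 starts after OP4 ends, so OP4 has no further overlaps.
OP3 starts before OP6 ends → OP6 and OP3 overlap.
That's a conflict, so the schedule is not conflict-free.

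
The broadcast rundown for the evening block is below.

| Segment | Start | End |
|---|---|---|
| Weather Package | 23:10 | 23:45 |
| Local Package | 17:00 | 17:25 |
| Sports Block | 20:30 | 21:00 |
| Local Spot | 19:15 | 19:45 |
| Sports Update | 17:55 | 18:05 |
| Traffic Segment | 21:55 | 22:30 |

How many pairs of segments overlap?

0

Sorted by start: Local Package, Sports Update, Local Spot, Sports Block, Traffic Segment, Weather Package.
Sports Update starts after Local Package ends — done with Local Package.
Local Spot starts after Sports Update ends — done with Sports Update.
Sports Block starts after Local Spot ends — done with Local Spot.
Traffic Segment starts after Sports Block ends — done with Sports Block.
Weather Package starts after Traffic Segment ends.
No pair overlaps.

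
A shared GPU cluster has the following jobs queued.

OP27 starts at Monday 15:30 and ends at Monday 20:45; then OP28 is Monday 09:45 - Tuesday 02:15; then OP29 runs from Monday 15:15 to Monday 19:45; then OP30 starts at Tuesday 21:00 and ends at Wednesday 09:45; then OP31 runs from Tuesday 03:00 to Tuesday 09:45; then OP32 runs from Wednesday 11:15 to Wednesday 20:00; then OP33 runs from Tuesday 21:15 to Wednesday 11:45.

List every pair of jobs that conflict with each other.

OP27 & OP28, OP27 & OP29, OP28 & OP29, OP30 & OP33, OP32 & OP33

Two intervals overlap when each starts before the other ends.
Sorted by start: OP28, OP29, OP27, OP31, OP30, OP33, OP32.
OP29 starts before OP28 ends → OP28 and OP29 overlap.
OP27 starts before OP28 ends → OP28 and OP27 overlap.
OP31 starts after OP28 ends, so nothing later overlaps OP28 either.
OP27 starts before OP29 ends → OP29 and OP27 overlap.
OP31 starts after OP29 ends, so nothing later overlaps OP29 either.
OP31 starts after OP27 ends, so nothing later overlaps OP27 either.
OP30 starts after OP31 ends, so nothing later overlaps OP31 either.
OP33 starts before OP30 ends → OP30 and OP33 overlap.
OP32 starts after OP30 ends.
OP32 starts before OP33 ends → OP33 and OP32 overlap.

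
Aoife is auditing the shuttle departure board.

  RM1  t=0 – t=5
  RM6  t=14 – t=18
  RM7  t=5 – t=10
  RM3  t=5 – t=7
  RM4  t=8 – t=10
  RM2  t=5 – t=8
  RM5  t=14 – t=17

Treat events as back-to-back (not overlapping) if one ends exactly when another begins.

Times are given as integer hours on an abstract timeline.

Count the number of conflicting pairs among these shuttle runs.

Sorted by start: RM1, RM2, RM3, RM7, RM4, RM5, RM6.
RM2 starts exactly when RM1 ends (back-to-back, no overlap) — done with RM1.
RM3 starts before RM2 ends → RM2 and RM3 overlap.
RM7 starts before RM2 ends → RM2 and RM7 overlap.
RM4 starts exactly when RM2 ends (back-to-back, no overlap) — done with RM2.
RM7 starts before RM3 ends → RM3 and RM7 overlap.
RM4 starts after RM3 ends — done with RM3.
RM4 starts before RM7 ends → RM7 and RM4 overlap.
RM5 starts after RM7 ends — done with RM7.
RM5 starts after RM4 ends — done with RM4.
RM6 starts before RM5 ends → RM5 and RM6 overlap.
Overlapping pairs: RM2 & RM3, RM2 & RM7, RM3 & RM7, RM4 & RM7, RM5 & RM6 — 5 in total.

5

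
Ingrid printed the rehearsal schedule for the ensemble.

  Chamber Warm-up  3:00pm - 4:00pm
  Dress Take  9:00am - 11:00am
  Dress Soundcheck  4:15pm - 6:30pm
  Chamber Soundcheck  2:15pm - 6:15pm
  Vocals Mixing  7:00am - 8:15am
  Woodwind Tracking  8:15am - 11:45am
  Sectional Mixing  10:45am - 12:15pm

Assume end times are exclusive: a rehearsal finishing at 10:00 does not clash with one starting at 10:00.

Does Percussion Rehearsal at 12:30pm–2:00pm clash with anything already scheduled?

Vocals Mixing: ends 8:15am at or before Percussion Rehearsal starts 12:30pm → clear.
Woodwind Tracking: ends 11:45am at or before Percussion Rehearsal starts 12:30pm → clear.
Dress Take: ends 11:00am at or before Percussion Rehearsal starts 12:30pm → clear.
Sectional Mixing: ends 12:15pm at or before Percussion Rehearsal starts 12:30pm → clear.
Chamber Soundcheck: starts 2:15pm at or after Percussion Rehearsal ends 2:00pm → clear.
Chamber Warm-up: starts 3:00pm at or after Percussion Rehearsal ends 2:00pm → clear.
Dress Soundcheck: starts 4:15pm at or after Percussion Rehearsal ends 2:00pm → clear.

No — it doesn't clash with anything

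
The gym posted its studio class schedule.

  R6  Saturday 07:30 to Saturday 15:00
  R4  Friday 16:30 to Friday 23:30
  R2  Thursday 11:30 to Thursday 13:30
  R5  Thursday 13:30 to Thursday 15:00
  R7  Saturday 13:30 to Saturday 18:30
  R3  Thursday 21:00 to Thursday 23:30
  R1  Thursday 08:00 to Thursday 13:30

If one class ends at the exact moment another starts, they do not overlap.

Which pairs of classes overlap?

Check each pair: they overlap iff neither finishes before the other starts.
Sorted by start: R1, R2, R5, R3, R4, R6, R7.
R2 starts before R1 ends → R1 and R2 overlap.
R5 starts exactly when R1 ends (back-to-back, no overlap), so nothing later overlaps R1 either.
R5 starts exactly when R2 ends (back-to-back, no overlap), so nothing later overlaps R2 either.
R3 starts after R5 ends, so nothing later overlaps R5 either.
R4 starts after R3 ends, so nothing later overlaps R3 either.
R6 starts after R4 ends, so nothing later overlaps R4 either.
R7 starts before R6 ends → R6 and R7 overlap.

R1 & R2, R6 & R7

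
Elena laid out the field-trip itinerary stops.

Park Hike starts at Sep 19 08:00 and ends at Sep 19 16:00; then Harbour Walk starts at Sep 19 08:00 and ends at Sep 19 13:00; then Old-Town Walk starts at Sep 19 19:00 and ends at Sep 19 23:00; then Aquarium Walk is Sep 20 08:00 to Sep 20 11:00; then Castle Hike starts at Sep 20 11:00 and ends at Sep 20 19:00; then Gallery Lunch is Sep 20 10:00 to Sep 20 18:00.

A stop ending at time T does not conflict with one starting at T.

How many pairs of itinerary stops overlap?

3

Check each pair: they overlap iff neither finishes before the other starts.
Sorted by start: Park Hike, Harbour Walk, Old-Town Walk, Aquarium Walk, Gallery Lunch, Castle Hike.
Harbour Walk starts before Park Hike ends → Park Hike and Harbour Walk overlap.
Old-Town Walk starts after Park Hike ends, so Park Hike has no further overlaps.
Old-Town Walk starts after Harbour Walk ends, so Harbour Walk has no further overlaps.
Aquarium Walk starts after Old-Town Walk ends, so Old-Town Walk has no further overlaps.
Gallery Lunch starts before Aquarium Walk ends → Aquarium Walk and Gallery Lunch overlap.
Castle Hike starts exactly when Aquarium Walk ends (back-to-back, no overlap).
Castle Hike starts before Gallery Lunch ends → Gallery Lunch and Castle Hike overlap.
Overlapping pairs: Aquarium Walk & Gallery Lunch, Castle Hike & Gallery Lunch, Harbour Walk & Park Hike — 3 in total.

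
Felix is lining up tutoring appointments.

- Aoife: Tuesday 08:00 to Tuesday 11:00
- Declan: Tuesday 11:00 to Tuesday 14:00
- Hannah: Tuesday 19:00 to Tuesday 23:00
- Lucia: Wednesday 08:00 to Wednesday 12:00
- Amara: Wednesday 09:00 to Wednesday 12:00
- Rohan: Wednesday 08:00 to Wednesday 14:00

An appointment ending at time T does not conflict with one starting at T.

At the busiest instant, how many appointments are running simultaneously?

Sort all start/end points and keep a running count:
Tuesday 08:00 start Aoife → 1
Tuesday 11:00 end Aoife → 0
Tuesday 11:00 start Declan → 1
Tuesday 14:00 end Declan → 0
Tuesday 19:00 start Hannah → 1
Tuesday 23:00 end Hannah → 0
Wednesday 08:00 start Lucia → 1
Wednesday 08:00 start Rohan → 2
Wednesday 09:00 start Amara → 3
Wednesday 12:00 end Amara → 2
Wednesday 12:00 end Lucia → 1
Wednesday 14:00 end Rohan → 0
Peak is 3, at Wednesday 09:00 (Amara, Lucia, Rohan).

3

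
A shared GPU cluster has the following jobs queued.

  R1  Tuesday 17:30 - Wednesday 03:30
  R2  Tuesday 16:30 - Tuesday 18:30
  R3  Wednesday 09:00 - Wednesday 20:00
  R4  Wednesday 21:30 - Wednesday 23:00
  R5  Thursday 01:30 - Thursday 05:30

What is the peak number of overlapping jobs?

Walk through starts and ends in time order (an end at T is processed before a start at T):
Tuesday 16:30 start R2 → 1
Tuesday 17:30 start R1 → 2
Tuesday 18:30 end R2 → 1
Wednesday 03:30 end R1 → 0
Wednesday 09:00 start R3 → 1
Wednesday 20:00 end R3 → 0
Wednesday 21:30 start R4 → 1
Wednesday 23:00 end R4 → 0
Thursday 01:30 start R5 → 1
Thursday 05:30 end R5 → 0
Peak is 2, at Tuesday 17:30 (R1, R2).

2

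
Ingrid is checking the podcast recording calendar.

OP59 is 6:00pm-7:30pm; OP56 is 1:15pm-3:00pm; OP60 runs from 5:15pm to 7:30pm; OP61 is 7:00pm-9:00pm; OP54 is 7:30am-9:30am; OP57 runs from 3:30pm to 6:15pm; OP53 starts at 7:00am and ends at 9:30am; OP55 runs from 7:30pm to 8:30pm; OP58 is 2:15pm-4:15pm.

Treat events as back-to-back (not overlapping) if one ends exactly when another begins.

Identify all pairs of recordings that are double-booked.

Sorted by start: OP53, OP54, OP56, OP58, OP57, OP60, OP59, OP61, OP55.
OP54 starts before OP53 ends → OP53 and OP54 overlap.
OP56 starts after OP53 ends, so nothing later overlaps OP53 either.
OP56 starts after OP54 ends, so nothing later overlaps OP54 either.
OP58 starts before OP56 ends → OP56 and OP58 overlap.
OP57 starts after OP56 ends, so nothing later overlaps OP56 either.
OP57 starts before OP58 ends → OP58 and OP57 overlap.
OP60 starts after OP58 ends, so nothing later overlaps OP58 either.
OP60 starts before OP57 ends → OP57 and OP60 overlap.
OP59 starts before OP57 ends → OP57 and OP59 overlap.
OP61 starts after OP57 ends, so nothing later overlaps OP57 either.
OP59 starts before OP60 ends → OP60 and OP59 overlap.
OP61 starts before OP60 ends → OP60 and OP61 overlap.
OP55 starts exactly when OP60 ends (back-to-back, no overlap).
OP61 starts before OP59 ends → OP59 and OP61 overlap.
OP55 starts exactly when OP59 ends (back-to-back, no overlap).
OP55 starts before OP61 ends → OP61 and OP55 overlap.

OP53 & OP54, OP55 & OP61, OP56 & OP58, OP57 & OP58, OP57 & OP59, OP57 & OP60, OP59 & OP60, OP59 & OP61, OP60 & OP61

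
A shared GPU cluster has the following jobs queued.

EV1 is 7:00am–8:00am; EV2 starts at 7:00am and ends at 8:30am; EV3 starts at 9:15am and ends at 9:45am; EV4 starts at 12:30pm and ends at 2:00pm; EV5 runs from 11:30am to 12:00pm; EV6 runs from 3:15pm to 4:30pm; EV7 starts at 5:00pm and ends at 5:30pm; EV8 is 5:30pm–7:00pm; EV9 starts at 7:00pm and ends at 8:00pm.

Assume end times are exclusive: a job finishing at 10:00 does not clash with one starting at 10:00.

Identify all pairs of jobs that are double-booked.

Sorted by start: EV1, EV2, EV3, EV5, EV4, EV6, EV7, EV8, EV9.
EV2 starts before EV1 ends → EV1 and EV2 overlap.
EV3 starts after EV1 ends; EV1 is clear from here.
EV3 starts after EV2 ends; EV2 is clear from here.
EV5 starts after EV3 ends; EV3 is clear from here.
EV4 starts after EV5 ends; EV5 is clear from here.
EV6 starts after EV4 ends; EV4 is clear from here.
EV7 starts after EV6 ends; EV6 is clear from here.
EV8 starts exactly when EV7 ends (back-to-back, no overlap); EV7 is clear from here.
EV9 starts exactly when EV8 ends (back-to-back, no overlap).

EV1 & EV2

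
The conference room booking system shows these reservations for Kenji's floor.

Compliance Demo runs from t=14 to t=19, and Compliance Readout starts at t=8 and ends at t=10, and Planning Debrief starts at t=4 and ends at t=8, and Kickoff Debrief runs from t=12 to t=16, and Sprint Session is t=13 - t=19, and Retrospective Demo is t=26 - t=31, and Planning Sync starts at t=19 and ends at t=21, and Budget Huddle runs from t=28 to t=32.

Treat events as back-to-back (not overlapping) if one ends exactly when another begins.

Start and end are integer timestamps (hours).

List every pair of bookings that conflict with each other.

Budget Huddle & Retrospective Demo, Compliance Demo & Kickoff Debrief, Compliance Demo & Sprint Session, Kickoff Debrief & Sprint Session

Two intervals overlap when each starts before the other ends.
Sorted by start: Planning Debrief, Compliance Readout, Kickoff Debrief, Sprint Session, Compliance Demo, Planning Sync, Retrospective Demo, Budget Huddle.
Compliance Readout starts exactly when Planning Debrief ends (back-to-back, no overlap), so nothing later overlaps Planning Debrief either.
Kickoff Debrief starts after Compliance Readout ends, so nothing later overlaps Compliance Readout either.
Sprint Session starts before Kickoff Debrief ends → Kickoff Debrief and Sprint Session overlap.
Compliance Demo starts before Kickoff Debrief ends → Kickoff Debrief and Compliance Demo overlap.
Planning Sync starts after Kickoff Debrief ends, so nothing later overlaps Kickoff Debrief either.
Compliance Demo starts before Sprint Session ends → Sprint Session and Compliance Demo overlap.
Planning Sync starts exactly when Sprint Session ends (back-to-back, no overlap), so nothing later overlaps Sprint Session either.
Planning Sync starts exactly when Compliance Demo ends (back-to-back, no overlap), so nothing later overlaps Compliance Demo either.
Retrospective Demo starts after Planning Sync ends, so nothing later overlaps Planning Sync either.
Budget Huddle starts before Retrospective Demo ends → Retrospective Demo and Budget Huddle overlap.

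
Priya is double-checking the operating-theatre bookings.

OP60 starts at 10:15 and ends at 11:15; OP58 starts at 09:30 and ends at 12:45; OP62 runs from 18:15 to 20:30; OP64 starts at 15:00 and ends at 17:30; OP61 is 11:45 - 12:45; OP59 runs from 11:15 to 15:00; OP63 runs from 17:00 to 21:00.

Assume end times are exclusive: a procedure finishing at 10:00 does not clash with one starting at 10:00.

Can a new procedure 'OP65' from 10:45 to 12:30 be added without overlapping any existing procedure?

OP58: starts 09:30 before OP65 ends 12:30, and ends 12:45 after OP65 starts 10:45 → overlap.
OP60: starts 10:15 before OP65 ends 12:30, and ends 11:15 after OP65 starts 10:45 → overlap.
OP59: starts 11:15 before OP65 ends 12:30, and ends 15:00 after OP65 starts 10:45 → overlap.
OP61: starts 11:45 before OP65 ends 12:30, and ends 12:45 after OP65 starts 10:45 → overlap.
OP64: starts 15:00 at or after OP65 ends 12:30 → clear.
OP63: starts 17:00 at or after OP65 ends 12:30 → clear.
OP62: starts 18:15 at or after OP65 ends 12:30 → clear.
OP65 overlaps OP58, OP59, OP60, OP61.

No — it overlaps OP58, OP59, OP60, OP61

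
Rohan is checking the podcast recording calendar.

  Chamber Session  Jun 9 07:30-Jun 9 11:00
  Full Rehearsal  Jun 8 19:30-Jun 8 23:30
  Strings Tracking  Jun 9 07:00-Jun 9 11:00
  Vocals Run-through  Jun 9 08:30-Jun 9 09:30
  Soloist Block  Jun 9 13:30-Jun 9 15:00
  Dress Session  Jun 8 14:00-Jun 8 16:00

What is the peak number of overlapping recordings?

3

Walk through starts and ends in time order (an end at T is processed before a start at T):
Jun 8 14:00 start Dress Session → 1
Jun 8 16:00 end Dress Session → 0
Jun 8 19:30 start Full Rehearsal → 1
Jun 8 23:30 end Full Rehearsal → 0
Jun 9 07:00 start Strings Tracking → 1
Jun 9 07:30 start Chamber Session → 2
Jun 9 08:30 start Vocals Run-through → 3
Jun 9 09:30 end Vocals Run-through → 2
Jun 9 11:00 end Chamber Session → 1
Jun 9 11:00 end Strings Tracking → 0
Jun 9 13:30 start Soloist Block → 1
Jun 9 15:00 end Soloist Block → 0
Peak is 3, at Jun 9 08:30 (Chamber Session, Strings Tracking, Vocals Run-through).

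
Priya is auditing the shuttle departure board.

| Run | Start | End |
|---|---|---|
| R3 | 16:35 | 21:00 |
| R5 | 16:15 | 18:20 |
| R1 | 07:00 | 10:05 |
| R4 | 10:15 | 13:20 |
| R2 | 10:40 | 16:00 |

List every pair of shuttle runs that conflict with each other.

R2 & R4, R3 & R5

Sorted by start: R1, R4, R2, R5, R3.
R4 starts after R1 ends, so R1 has no further overlaps.
R2 starts before R4 ends → R4 and R2 overlap.
R5 starts after R4 ends, so R4 has no further overlaps.
R5 starts after R2 ends, so R2 has no further overlaps.
R3 starts before R5 ends → R5 and R3 overlap.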